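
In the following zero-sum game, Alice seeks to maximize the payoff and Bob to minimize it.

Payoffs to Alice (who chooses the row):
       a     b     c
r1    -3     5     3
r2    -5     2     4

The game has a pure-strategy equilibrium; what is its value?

Row minima: -3, -5 → Alice's maximin is -3.
Column maxima: -3, 5, 4 → Bob's minimax is -3.
They coincide at (r1, a), so the value is -3.

-3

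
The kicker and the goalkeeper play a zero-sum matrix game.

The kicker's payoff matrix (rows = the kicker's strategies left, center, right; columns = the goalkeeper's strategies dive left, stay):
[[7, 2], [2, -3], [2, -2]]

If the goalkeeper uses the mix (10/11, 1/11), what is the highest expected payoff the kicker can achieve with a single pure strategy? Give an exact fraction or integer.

72/11

left: (7)·(10/11) + (2)·(1/11) = 72/11.
center: (2)·(10/11) + (-3)·(1/11) = 17/11.
right: (2)·(10/11) + (-2)·(1/11) = 18/11.
The best pure response is left with expected payoff 72/11.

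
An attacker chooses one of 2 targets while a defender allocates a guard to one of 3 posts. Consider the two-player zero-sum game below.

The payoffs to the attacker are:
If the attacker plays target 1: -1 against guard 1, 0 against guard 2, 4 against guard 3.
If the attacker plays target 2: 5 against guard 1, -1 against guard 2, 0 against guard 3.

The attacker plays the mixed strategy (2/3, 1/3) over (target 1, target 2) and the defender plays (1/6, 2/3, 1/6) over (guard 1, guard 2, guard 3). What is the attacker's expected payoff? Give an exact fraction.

7/18

Against (1/6, 2/3, 1/6), each row's expected payoff is target 1: 1/2; target 2: 1/6.
Taking the (2/3, 1/3)-weighted average: (2/3)·(1/2) + (1/3)·(1/6) = 7/18.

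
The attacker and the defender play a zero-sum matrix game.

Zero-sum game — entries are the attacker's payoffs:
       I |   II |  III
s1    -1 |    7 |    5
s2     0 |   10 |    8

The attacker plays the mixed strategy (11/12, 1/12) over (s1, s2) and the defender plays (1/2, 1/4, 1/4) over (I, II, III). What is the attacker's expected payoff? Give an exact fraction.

8/3

Against (1/2, 1/4, 1/4), each row's expected payoff is s1: 5/2; s2: 9/2.
Taking the (11/12, 1/12)-weighted average: (11/12)·(5/2) + (1/12)·(9/2) = 8/3.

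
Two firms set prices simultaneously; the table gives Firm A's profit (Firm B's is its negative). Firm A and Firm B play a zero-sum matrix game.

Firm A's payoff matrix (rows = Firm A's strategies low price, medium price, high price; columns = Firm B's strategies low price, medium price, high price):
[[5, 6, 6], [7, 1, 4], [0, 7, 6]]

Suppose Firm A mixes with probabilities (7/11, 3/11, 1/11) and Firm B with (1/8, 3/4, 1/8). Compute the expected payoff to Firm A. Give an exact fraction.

Against (1/8, 3/4, 1/8), each row's expected payoff is low price: 47/8; medium price: 17/8; high price: 6.
Taking the (7/11, 3/11, 1/11)-weighted average: (7/11)·(47/8) + (3/11)·(17/8) + (1/11)·(6) = 107/22.

107/22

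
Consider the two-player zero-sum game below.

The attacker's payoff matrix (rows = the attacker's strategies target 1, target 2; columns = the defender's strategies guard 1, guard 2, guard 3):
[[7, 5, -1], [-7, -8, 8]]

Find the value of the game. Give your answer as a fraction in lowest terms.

16/11

Column guard 1 is strictly dominated by guard 2 for the defender (it gives the attacker more in every row).
The remaining 2×2 game on (target 1, target 2) × (guard 2, guard 3) has no saddle point. Let the attacker play target 1 with probability p; indifference gives 5p − 8(1−p) = −p + 8(1−p), so p = 8/11.
Similarly the defender's optimal q on guard 2 is 9/22, and the value is 5·(9/22) + (-1)·(13/22) = 16/11.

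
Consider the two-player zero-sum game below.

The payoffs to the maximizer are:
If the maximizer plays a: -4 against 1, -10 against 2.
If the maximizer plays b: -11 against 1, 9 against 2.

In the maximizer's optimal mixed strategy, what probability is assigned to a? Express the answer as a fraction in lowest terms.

10/13

Row minima are -10 and -11, so the maximizer's maximin is -10; column maxima are -4 and 9, so the minimizer's minimax is -4. These differ, so the equilibrium is in mixed strategies.
Let the maximizer play a with probability p. The minimizer is indifferent when −4p − 11(1−p) = −10p + 9(1−p), giving p = 10/13.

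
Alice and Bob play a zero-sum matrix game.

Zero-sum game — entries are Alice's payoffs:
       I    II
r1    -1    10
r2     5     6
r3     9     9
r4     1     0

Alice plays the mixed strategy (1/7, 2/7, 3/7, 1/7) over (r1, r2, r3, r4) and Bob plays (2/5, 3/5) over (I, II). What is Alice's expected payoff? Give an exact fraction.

Against (2/5, 3/5), each row's expected payoff is r1: 28/5; r2: 28/5; r3: 9; r4: 2/5.
Taking the (1/7, 2/7, 3/7, 1/7)-weighted average: (1/7)·(28/5) + (2/7)·(28/5) + (3/7)·(9) + (1/7)·(2/5) = 221/35.

221/35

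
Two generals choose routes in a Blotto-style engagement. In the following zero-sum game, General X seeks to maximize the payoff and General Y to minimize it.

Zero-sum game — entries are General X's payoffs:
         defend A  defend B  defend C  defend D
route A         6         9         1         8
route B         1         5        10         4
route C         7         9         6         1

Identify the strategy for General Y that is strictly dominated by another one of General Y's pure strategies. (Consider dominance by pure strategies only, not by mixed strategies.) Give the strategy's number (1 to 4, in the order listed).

General Y prefers columns that give General X less. Compare defend B with defend A: 6 < 9, 1 < 5, 7 < 9.
So defend A strictly dominates defend B for General Y; defend B is strictly dominated.

2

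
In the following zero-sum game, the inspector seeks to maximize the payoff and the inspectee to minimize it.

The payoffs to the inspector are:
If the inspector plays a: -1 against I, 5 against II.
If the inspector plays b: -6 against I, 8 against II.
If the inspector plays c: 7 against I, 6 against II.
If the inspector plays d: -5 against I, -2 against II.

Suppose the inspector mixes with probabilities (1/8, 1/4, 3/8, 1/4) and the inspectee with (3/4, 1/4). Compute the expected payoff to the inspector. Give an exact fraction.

Against (3/4, 1/4), each row's expected payoff is a: 1/2; b: -5/2; c: 27/4; d: -17/4.
Taking the (1/8, 1/4, 3/8, 1/4)-weighted average: (1/8)·(1/2) + (1/4)·(-5/2) + (3/8)·(27/4) + (1/4)·(-17/4) = 29/32.

29/32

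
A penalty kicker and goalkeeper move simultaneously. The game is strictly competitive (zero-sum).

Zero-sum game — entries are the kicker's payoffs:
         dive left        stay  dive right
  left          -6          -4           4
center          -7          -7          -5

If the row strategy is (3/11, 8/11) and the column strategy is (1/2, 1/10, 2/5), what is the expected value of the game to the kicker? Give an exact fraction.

Against (1/2, 1/10, 2/5), each row's expected payoff is left: -9/5; center: -31/5.
Taking the (3/11, 8/11)-weighted average: (3/11)·(-9/5) + (8/11)·(-31/5) = -5.

-5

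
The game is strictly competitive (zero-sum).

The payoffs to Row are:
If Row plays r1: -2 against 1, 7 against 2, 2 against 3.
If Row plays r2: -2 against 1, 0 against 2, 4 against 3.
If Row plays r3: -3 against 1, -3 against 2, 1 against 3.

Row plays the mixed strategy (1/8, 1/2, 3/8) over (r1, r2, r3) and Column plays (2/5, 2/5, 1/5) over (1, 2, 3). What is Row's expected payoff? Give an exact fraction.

-21/40

Against (2/5, 2/5, 1/5), each row's expected payoff is r1: 12/5; r2: 0; r3: -11/5.
Taking the (1/8, 1/2, 3/8)-weighted average: (1/8)·(12/5) + (1/2)·(0) + (3/8)·(-11/5) = -21/40.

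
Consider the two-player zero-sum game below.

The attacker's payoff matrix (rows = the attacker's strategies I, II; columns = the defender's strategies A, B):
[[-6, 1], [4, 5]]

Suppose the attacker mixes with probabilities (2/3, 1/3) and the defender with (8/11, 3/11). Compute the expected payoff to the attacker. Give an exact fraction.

Against (8/11, 3/11), each row's expected payoff is I: -45/11; II: 47/11.
Taking the (2/3, 1/3)-weighted average: (2/3)·(-45/11) + (1/3)·(47/11) = -43/33.

-43/33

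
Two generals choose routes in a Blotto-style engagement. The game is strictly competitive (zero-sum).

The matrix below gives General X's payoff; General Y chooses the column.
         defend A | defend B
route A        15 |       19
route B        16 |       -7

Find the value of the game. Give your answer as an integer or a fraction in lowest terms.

409/27

Row minima are 15 and -7, so General X's maximin is 15; column maxima are 16 and 19, so General Y's minimax is 16. These differ, so the equilibrium is in mixed strategies.
Let General X play route A with probability p. General Y is indifferent when 15p + 16(1−p) = 19p − 7(1−p), giving p = 23/27.
Let General Y play defend A with probability q. General X is indifferent when 15q + 19(1−q) = 16q − 7(1−q), giving q = 26/27.
The value is 15·(26/27) + (19)·(1/27) = 409/27.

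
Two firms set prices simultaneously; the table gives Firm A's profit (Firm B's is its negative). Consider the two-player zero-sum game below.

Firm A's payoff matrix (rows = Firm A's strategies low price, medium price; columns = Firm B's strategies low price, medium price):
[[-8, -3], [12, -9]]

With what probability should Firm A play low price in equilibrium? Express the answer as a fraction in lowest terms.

21/26

Row minima are -8 and -9, so Firm A's maximin is -8; column maxima are 12 and -3, so Firm B's minimax is -3. These differ, so the equilibrium is in mixed strategies.
Let Firm A play low price with probability p. Firm B is indifferent when −8p + 12(1−p) = −3p − 9(1−p), giving p = 21/26.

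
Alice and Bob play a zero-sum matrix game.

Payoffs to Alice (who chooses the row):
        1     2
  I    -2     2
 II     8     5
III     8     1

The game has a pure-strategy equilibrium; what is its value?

5

Row minima: -2, 5, 1 → Alice's maximin is 5.
Column maxima: 8, 5 → Bob's minimax is 5.
They coincide at (II, 2), so the value is 5.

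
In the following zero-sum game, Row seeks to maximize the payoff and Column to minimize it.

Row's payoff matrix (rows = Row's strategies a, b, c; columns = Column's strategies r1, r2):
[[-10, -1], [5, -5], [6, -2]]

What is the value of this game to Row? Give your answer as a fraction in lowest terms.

Row b is strictly dominated by row c, so Row never plays it.
The remaining 2×2 game on (a, c) × (r1, r2) has no saddle point. Let Row play a with probability p; indifference gives −10p + 6(1−p) = −p − 2(1−p), so p = 8/17.
Similarly Column's optimal q on r1 is 1/17, and the value is -10·(1/17) + (-1)·(16/17) = -26/17.

-26/17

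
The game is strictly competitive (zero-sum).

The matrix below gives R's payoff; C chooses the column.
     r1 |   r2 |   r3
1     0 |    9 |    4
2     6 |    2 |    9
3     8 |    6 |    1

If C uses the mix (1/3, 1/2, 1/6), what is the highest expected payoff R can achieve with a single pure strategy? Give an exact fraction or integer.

1: (0)·(1/3) + (9)·(1/2) + (4)·(1/6) = 31/6.
2: (6)·(1/3) + (2)·(1/2) + (9)·(1/6) = 9/2.
3: (8)·(1/3) + (6)·(1/2) + (1)·(1/6) = 35/6.
The best pure response is 3 with expected payoff 35/6.

35/6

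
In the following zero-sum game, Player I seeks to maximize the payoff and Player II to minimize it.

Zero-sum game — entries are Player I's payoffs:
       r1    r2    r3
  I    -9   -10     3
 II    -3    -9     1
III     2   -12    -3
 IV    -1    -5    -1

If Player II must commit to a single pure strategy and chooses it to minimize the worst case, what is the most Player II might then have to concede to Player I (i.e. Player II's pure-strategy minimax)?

The worst case (largest entry) in each column is r1: 2, r2: -5, r3: 3.
The best (smallest) of these is -5.

-5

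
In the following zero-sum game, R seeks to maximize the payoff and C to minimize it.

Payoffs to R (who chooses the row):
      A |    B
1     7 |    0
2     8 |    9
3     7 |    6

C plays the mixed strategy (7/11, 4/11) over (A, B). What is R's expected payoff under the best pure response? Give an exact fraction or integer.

1: (7)·(7/11) + (0)·(4/11) = 49/11.
2: (8)·(7/11) + (9)·(4/11) = 92/11.
3: (7)·(7/11) + (6)·(4/11) = 73/11.
The best pure response is 2 with expected payoff 92/11.

92/11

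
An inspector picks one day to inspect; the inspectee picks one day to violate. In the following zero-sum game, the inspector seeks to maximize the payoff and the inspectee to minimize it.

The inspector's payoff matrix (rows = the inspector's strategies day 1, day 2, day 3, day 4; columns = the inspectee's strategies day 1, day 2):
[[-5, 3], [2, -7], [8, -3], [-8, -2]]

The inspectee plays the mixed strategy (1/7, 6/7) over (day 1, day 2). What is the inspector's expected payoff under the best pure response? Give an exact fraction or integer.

13/7

day 1: (-5)·(1/7) + (3)·(6/7) = 13/7.
day 2: (2)·(1/7) + (-7)·(6/7) = -40/7.
day 3: (8)·(1/7) + (-3)·(6/7) = -10/7.
day 4: (-8)·(1/7) + (-2)·(6/7) = -20/7.
The best pure response is day 1 with expected payoff 13/7.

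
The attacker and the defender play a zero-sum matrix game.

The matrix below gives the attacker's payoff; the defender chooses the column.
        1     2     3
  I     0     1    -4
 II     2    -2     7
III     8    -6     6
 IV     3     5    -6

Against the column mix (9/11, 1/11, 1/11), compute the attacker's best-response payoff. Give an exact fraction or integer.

72/11

I: (0)·(9/11) + (1)·(1/11) + (-4)·(1/11) = -3/11.
II: (2)·(9/11) + (-2)·(1/11) + (7)·(1/11) = 23/11.
III: (8)·(9/11) + (-6)·(1/11) + (6)·(1/11) = 72/11.
IV: (3)·(9/11) + (5)·(1/11) + (-6)·(1/11) = 26/11.
The best pure response is III with expected payoff 72/11.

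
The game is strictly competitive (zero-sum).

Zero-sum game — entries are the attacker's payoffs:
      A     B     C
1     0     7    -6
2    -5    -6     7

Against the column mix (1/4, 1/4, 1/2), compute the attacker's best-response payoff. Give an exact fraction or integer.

3/4

1: (0)·(1/4) + (7)·(1/4) + (-6)·(1/2) = -5/4.
2: (-5)·(1/4) + (-6)·(1/4) + (7)·(1/2) = 3/4.
The best pure response is 2 with expected payoff 3/4.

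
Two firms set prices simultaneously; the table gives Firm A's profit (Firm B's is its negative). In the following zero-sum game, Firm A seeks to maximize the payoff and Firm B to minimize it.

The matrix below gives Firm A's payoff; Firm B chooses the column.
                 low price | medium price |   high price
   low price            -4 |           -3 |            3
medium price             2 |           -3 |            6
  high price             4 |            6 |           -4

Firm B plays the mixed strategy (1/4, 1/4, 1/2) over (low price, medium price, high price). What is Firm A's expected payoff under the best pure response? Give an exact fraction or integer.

low price: (-4)·(1/4) + (-3)·(1/4) + (3)·(1/2) = -1/4.
medium price: (2)·(1/4) + (-3)·(1/4) + (6)·(1/2) = 11/4.
high price: (4)·(1/4) + (6)·(1/4) + (-4)·(1/2) = 1/2.
The best pure response is medium price with expected payoff 11/4.

11/4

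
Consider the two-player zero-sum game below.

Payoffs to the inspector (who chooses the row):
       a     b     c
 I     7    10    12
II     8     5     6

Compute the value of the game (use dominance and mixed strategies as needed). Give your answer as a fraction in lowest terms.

15/2

Column c is strictly dominated by b for the inspectee (it gives the inspector more in every row).
The remaining 2×2 game on (I, II) × (a, b) has no saddle point. Let the inspector play I with probability p; indifference gives 7p + 8(1−p) = 10p + 5(1−p), so p = 1/2.
Similarly the inspectee's optimal q on a is 5/6, and the value is 7·(5/6) + (10)·(1/6) = 15/2.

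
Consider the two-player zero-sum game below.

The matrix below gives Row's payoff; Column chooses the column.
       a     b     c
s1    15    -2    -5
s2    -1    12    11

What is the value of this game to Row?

5

Column b is strictly dominated by c for Column (it gives Row more in every row).
The remaining 2×2 game on (s1, s2) × (a, c) has no saddle point. Let Row play s1 with probability p; indifference gives 15p − (1−p) = −5p + 11(1−p), so p = 3/8.
Similarly Column's optimal q on a is 1/2, and the value is 15·(1/2) + (-5)·(1/2) = 5.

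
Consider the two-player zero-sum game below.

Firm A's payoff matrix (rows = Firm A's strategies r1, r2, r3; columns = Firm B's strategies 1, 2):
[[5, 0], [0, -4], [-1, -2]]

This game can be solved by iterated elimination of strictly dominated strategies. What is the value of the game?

Column 1 is strictly dominated by 2 for Firm B (0<5, -4<0, -2<-1); eliminate 1.
Row r3 is strictly dominated by row r1 (0>-2); eliminate r3.
Row r2 is strictly dominated by row r1 (0>-4); eliminate r2.
Only (r1, 2) remains, with payoff 0.

0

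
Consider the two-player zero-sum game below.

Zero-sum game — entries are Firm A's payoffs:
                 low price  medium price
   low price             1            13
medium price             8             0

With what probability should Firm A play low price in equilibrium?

Row minima are 1 and 0, so Firm A's maximin is 1; column maxima are 8 and 13, so Firm B's minimax is 8. These differ, so the equilibrium is in mixed strategies.
Let Firm A play low price with probability p. Firm B is indifferent when p + 8(1−p) = 13p, giving p = 2/5.

2/5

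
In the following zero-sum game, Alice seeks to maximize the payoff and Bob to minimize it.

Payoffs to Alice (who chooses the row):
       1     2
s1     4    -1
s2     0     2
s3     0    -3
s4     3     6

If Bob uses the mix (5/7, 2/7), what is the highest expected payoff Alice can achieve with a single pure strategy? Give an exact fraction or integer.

27/7

s1: (4)·(5/7) + (-1)·(2/7) = 18/7.
s2: (0)·(5/7) + (2)·(2/7) = 4/7.
s3: (0)·(5/7) + (-3)·(2/7) = -6/7.
s4: (3)·(5/7) + (6)·(2/7) = 27/7.
The best pure response is s4 with expected payoff 27/7.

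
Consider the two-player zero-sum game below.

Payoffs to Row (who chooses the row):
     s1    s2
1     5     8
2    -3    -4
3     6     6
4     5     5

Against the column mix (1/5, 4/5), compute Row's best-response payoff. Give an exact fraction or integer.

37/5

1: (5)·(1/5) + (8)·(4/5) = 37/5.
2: (-3)·(1/5) + (-4)·(4/5) = -19/5.
3: (6)·(1/5) + (6)·(4/5) = 6.
4: (5)·(1/5) + (5)·(4/5) = 5.
The best pure response is 1 with expected payoff 37/5.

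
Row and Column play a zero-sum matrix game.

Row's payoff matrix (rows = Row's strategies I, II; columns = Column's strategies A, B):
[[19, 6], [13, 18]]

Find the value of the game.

44/3

Row minima are 6 and 13, so Row's maximin is 13; column maxima are 19 and 18, so Column's minimax is 18. These differ, so the equilibrium is in mixed strategies.
Let Row play I with probability p. Column is indifferent when 19p + 13(1−p) = 6p + 18(1−p), giving p = 5/18.
Let Column play A with probability q. Row is indifferent when 19q + 6(1−q) = 13q + 18(1−q), giving q = 2/3.
The value is 19·(2/3) + (6)·(1/3) = 44/3.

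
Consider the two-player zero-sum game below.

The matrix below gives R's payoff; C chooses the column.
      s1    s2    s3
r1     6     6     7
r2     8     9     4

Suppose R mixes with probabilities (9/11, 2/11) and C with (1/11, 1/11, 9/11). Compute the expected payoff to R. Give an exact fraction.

Against (1/11, 1/11, 9/11), each row's expected payoff is r1: 75/11; r2: 53/11.
Taking the (9/11, 2/11)-weighted average: (9/11)·(75/11) + (2/11)·(53/11) = 71/11.

71/11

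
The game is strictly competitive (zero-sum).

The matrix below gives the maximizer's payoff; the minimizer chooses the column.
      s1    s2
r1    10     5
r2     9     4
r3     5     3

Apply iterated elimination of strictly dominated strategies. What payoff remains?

5

Column s1 is strictly dominated by s2 for the minimizer (5<10, 4<9, 3<5); eliminate s1.
Row r3 is strictly dominated by row r1 (5>3); eliminate r3.
Row r2 is strictly dominated by row r1 (5>4); eliminate r2.
Only (r1, s2) remains, with payoff 5.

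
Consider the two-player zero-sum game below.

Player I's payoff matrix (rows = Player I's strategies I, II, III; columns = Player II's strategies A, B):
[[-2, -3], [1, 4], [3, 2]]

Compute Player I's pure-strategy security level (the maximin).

2

The worst-case payoff for each row is I: -3, II: 1, III: 2.
The best of these is 2.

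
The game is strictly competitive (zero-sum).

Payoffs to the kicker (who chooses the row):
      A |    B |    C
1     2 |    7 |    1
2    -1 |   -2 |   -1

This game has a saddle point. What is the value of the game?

1

Row minima: 1, -2 → the kicker's maximin is 1.
Column maxima: 2, 7, 1 → the goalkeeper's minimax is 1.
They coincide at (1, C), so the value is 1.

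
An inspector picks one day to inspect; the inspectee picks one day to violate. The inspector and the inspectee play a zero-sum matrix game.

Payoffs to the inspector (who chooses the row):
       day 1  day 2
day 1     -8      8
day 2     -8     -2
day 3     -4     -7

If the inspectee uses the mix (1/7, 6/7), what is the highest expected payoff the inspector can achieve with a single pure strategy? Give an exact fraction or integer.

40/7

day 1: (-8)·(1/7) + (8)·(6/7) = 40/7.
day 2: (-8)·(1/7) + (-2)·(6/7) = -20/7.
day 3: (-4)·(1/7) + (-7)·(6/7) = -46/7.
The best pure response is day 1 with expected payoff 40/7.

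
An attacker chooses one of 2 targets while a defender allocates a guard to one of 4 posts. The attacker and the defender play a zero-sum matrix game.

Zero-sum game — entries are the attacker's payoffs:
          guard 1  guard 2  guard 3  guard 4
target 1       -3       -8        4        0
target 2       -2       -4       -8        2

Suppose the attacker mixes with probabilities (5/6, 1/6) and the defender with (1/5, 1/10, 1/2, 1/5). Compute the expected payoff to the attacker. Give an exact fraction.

Against (1/5, 1/10, 1/2, 1/5), each row's expected payoff is target 1: 3/5; target 2: -22/5.
Taking the (5/6, 1/6)-weighted average: (5/6)·(3/5) + (1/6)·(-22/5) = -7/30.

-7/30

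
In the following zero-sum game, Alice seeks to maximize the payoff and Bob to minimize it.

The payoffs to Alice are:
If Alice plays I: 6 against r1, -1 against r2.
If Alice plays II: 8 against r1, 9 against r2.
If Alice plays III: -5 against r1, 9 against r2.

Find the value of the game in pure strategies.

8

Row minima: -1, 8, -5 → Alice's maximin is 8.
Column maxima: 8, 9 → Bob's minimax is 8.
They coincide at (II, r1), so the value is 8.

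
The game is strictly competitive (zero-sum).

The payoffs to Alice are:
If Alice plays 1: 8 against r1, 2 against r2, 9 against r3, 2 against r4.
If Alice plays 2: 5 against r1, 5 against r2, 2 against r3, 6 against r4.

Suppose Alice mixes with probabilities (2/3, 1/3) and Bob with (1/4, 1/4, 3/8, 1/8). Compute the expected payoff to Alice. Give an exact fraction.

65/12

Against (1/4, 1/4, 3/8, 1/8), each row's expected payoff is 1: 49/8; 2: 4.
Taking the (2/3, 1/3)-weighted average: (2/3)·(49/8) + (1/3)·(4) = 65/12.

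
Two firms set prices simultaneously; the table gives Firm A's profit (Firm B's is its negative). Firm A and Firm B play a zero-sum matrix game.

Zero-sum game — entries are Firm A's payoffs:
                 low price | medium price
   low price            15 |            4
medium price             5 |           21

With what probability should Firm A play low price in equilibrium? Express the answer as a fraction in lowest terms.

Row minima are 4 and 5, so Firm A's maximin is 5; column maxima are 15 and 21, so Firm B's minimax is 15. These differ, so the equilibrium is in mixed strategies.
Let Firm A play low price with probability p. Firm B is indifferent when 15p + 5(1−p) = 4p + 21(1−p), giving p = 16/27.

16/27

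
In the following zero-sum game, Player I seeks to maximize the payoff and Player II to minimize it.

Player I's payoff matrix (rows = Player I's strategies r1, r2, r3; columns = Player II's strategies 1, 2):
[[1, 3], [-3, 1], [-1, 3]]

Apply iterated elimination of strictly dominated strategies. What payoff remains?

Row r2 is strictly dominated by row r1 (1>-3, 3>1); eliminate r2.
Column 2 is strictly dominated by 1 for Player II (1<3, -1<3); eliminate 2.
Row r3 is strictly dominated by row r1 (1>-1); eliminate r3.
Only (r1, 1) remains, with payoff 1.

1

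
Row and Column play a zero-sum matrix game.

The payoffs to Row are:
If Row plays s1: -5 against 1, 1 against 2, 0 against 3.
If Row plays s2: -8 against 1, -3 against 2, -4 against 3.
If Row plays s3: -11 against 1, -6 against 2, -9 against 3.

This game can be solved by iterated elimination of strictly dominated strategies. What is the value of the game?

Row s3 is strictly dominated by row s1 (-5>-11, 1>-6, 0>-9); eliminate s3.
Row s2 is strictly dominated by row s1 (-5>-8, 1>-3, 0>-4); eliminate s2.
Column 2 is strictly dominated by 1 for Column (-5<1); eliminate 2.
Column 3 is strictly dominated by 1 for Column (-5<0); eliminate 3.
Only (s1, 1) remains, with payoff -5.

-5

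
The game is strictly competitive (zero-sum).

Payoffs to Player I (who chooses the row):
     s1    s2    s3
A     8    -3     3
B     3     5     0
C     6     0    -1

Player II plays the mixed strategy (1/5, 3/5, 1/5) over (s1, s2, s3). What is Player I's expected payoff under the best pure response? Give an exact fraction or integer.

18/5

A: (8)·(1/5) + (-3)·(3/5) + (3)·(1/5) = 2/5.
B: (3)·(1/5) + (5)·(3/5) + (0)·(1/5) = 18/5.
C: (6)·(1/5) + (0)·(3/5) + (-1)·(1/5) = 1.
The best pure response is B with expected payoff 18/5.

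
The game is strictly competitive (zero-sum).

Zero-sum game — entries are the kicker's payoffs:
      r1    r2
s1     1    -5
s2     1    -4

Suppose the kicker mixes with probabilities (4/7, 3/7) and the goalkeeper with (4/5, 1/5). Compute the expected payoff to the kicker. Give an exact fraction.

Against (4/5, 1/5), each row's expected payoff is s1: -1/5; s2: 0.
Taking the (4/7, 3/7)-weighted average: (4/7)·(-1/5) + (3/7)·(0) = -4/35.

-4/35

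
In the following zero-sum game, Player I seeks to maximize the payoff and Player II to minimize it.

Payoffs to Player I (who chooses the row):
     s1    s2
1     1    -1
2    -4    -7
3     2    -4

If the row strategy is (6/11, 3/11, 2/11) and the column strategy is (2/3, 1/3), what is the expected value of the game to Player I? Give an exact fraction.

-13/11

Against (2/3, 1/3), each row's expected payoff is 1: 1/3; 2: -5; 3: 0.
Taking the (6/11, 3/11, 2/11)-weighted average: (6/11)·(1/3) + (3/11)·(-5) + (2/11)·(0) = -13/11.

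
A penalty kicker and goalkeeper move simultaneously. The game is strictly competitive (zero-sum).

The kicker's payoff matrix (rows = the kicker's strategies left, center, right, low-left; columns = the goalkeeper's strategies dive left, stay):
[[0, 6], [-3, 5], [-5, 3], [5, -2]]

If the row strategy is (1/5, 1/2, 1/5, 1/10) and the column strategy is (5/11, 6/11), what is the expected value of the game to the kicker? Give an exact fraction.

Against (5/11, 6/11), each row's expected payoff is left: 36/11; center: 15/11; right: -7/11; low-left: 13/11.
Taking the (1/5, 1/2, 1/5, 1/10)-weighted average: (1/5)·(36/11) + (1/2)·(15/11) + (1/5)·(-7/11) + (1/10)·(13/11) = 73/55.

73/55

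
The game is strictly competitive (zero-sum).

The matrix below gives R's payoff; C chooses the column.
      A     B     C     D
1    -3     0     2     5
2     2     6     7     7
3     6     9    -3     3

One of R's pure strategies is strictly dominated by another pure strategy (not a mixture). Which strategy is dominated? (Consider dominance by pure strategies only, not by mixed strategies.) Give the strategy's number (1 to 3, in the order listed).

1

Compare 1 with 2: 2 > -3, 6 > 0, 7 > 2, 7 > 5.
So 2 strictly dominates 1 for R; 1 is strictly dominated.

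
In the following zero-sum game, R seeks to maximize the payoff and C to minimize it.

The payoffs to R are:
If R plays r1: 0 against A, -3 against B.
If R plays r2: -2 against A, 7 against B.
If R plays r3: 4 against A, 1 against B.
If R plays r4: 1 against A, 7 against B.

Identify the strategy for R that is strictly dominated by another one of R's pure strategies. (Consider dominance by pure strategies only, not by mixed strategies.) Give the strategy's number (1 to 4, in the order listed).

Compare r1 with r3: 4 > 0, 1 > -3.
So r3 strictly dominates r1 for R; r1 is strictly dominated.

1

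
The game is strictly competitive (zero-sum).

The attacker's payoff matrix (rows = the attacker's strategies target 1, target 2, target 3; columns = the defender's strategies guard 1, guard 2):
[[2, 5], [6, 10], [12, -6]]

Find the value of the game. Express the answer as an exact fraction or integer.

Row target 1 is strictly dominated by row target 2, so the attacker never plays it.
The remaining 2×2 game on (target 2, target 3) × (guard 1, guard 2) has no saddle point. Let the attacker play target 2 with probability p; indifference gives 6p + 12(1−p) = 10p − 6(1−p), so p = 9/11.
Similarly the defender's optimal q on guard 1 is 8/11, and the value is 6·(8/11) + (10)·(3/11) = 78/11.

78/11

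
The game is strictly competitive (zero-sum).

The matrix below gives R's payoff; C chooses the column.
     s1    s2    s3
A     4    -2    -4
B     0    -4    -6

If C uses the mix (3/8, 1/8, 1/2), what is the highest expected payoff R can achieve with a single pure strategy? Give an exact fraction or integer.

-3/4

A: (4)·(3/8) + (-2)·(1/8) + (-4)·(1/2) = -3/4.
B: (0)·(3/8) + (-4)·(1/8) + (-6)·(1/2) = -7/2.
The best pure response is A with expected payoff -3/4.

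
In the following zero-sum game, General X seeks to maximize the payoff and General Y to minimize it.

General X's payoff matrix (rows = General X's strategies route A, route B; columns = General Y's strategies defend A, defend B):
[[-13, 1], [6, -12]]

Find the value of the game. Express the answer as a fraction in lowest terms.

Row minima are -13 and -12, so General X's maximin is -12; column maxima are 6 and 1, so General Y's minimax is 1. These differ, so the equilibrium is in mixed strategies.
Let General X play route A with probability p. General Y is indifferent when −13p + 6(1−p) = p − 12(1−p), giving p = 9/16.
Let General Y play defend A with probability q. General X is indifferent when −13q + (1−q) = 6q − 12(1−q), giving q = 13/32.
The value is -13·(13/32) + (1)·(19/32) = -75/16.

-75/16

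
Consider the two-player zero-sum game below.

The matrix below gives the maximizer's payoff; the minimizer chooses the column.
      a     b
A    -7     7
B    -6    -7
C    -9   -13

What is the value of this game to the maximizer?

-91/15

Row C is strictly dominated by row B, so the maximizer never plays it.
The remaining 2×2 game on (A, B) × (a, b) has no saddle point. Let the maximizer play A with probability p; indifference gives −7p − 6(1−p) = 7p − 7(1−p), so p = 1/15.
Similarly the minimizer's optimal q on a is 14/15, and the value is -7·(14/15) + (7)·(1/15) = -91/15.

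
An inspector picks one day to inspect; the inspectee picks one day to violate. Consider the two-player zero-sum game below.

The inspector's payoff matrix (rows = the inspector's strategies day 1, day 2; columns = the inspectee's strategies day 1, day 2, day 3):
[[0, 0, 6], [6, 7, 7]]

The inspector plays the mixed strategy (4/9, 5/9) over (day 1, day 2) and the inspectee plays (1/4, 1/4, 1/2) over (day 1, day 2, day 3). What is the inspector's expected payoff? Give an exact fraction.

Against (1/4, 1/4, 1/2), each row's expected payoff is day 1: 3; day 2: 27/4.
Taking the (4/9, 5/9)-weighted average: (4/9)·(3) + (5/9)·(27/4) = 61/12.

61/12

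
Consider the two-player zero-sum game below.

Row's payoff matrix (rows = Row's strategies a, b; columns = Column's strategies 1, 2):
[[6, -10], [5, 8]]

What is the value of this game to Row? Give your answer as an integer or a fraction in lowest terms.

Row minima are -10 and 5, so Row's maximin is 5; column maxima are 6 and 8, so Column's minimax is 6. These differ, so the equilibrium is in mixed strategies.
Let Row play a with probability p. Column is indifferent when 6p + 5(1−p) = −10p + 8(1−p), giving p = 3/19.
Let Column play 1 with probability q. Row is indifferent when 6q − 10(1−q) = 5q + 8(1−q), giving q = 18/19.
The value is 6·(18/19) + (-10)·(1/19) = 98/19.

98/19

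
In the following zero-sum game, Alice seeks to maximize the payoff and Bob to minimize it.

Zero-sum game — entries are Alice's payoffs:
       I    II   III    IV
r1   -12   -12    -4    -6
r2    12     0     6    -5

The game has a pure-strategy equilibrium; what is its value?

Row minima: -12, -5 → Alice's maximin is -5.
Column maxima: 12, 0, 6, -5 → Bob's minimax is -5.
They coincide at (r2, IV), so the value is -5.

-5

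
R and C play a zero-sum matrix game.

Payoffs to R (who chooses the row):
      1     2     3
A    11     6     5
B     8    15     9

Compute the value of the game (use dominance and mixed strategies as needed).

59/7

Column 2 is strictly dominated by 3 for C (it gives R more in every row).
The remaining 2×2 game on (A, B) × (1, 3) has no saddle point. Let R play A with probability p; indifference gives 11p + 8(1−p) = 5p + 9(1−p), so p = 1/7.
Similarly C's optimal q on 1 is 4/7, and the value is 11·(4/7) + (5)·(3/7) = 59/7.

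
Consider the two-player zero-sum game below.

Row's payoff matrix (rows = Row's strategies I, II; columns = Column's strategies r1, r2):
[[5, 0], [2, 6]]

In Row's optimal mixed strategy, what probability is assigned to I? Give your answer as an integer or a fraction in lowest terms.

Row minima are 0 and 2, so Row's maximin is 2; column maxima are 5 and 6, so Column's minimax is 5. These differ, so the equilibrium is in mixed strategies.
Let Row play I with probability p. Column is indifferent when 5p + 2(1−p) = 6(1−p), giving p = 4/9.

4/9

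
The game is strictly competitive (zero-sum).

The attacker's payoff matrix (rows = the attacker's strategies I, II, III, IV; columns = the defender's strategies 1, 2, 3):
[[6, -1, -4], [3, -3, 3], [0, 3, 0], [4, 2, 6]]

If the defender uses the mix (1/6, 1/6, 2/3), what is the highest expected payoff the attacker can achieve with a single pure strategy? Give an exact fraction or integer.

5

I: (6)·(1/6) + (-1)·(1/6) + (-4)·(2/3) = -11/6.
II: (3)·(1/6) + (-3)·(1/6) + (3)·(2/3) = 2.
III: (0)·(1/6) + (3)·(1/6) + (0)·(2/3) = 1/2.
IV: (4)·(1/6) + (2)·(1/6) + (6)·(2/3) = 5.
The best pure response is IV with expected payoff 5.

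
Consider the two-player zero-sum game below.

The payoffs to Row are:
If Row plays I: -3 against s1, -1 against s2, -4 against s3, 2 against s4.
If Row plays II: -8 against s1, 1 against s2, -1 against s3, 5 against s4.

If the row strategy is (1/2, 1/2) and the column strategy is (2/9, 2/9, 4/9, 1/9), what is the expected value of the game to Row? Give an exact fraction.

Against (2/9, 2/9, 4/9, 1/9), each row's expected payoff is I: -22/9; II: -13/9.
Taking the (1/2, 1/2)-weighted average: (1/2)·(-22/9) + (1/2)·(-13/9) = -35/18.

-35/18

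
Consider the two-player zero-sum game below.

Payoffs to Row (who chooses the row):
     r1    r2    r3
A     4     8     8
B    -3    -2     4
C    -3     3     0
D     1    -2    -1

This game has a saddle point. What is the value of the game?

Row minima: 4, -3, -3, -2 → Row's maximin is 4.
Column maxima: 4, 8, 8 → Column's minimax is 4.
They coincide at (A, r1), so the value is 4.

4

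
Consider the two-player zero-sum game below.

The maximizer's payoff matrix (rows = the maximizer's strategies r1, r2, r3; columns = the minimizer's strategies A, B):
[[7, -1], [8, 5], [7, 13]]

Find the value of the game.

23/3

Row r1 is strictly dominated by row r2, so the maximizer never plays it.
The remaining 2×2 game on (r2, r3) × (A, B) has no saddle point. Let the maximizer play r2 with probability p; indifference gives 8p + 7(1−p) = 5p + 13(1−p), so p = 2/3.
Similarly the minimizer's optimal q on A is 8/9, and the value is 8·(8/9) + (5)·(1/9) = 23/3.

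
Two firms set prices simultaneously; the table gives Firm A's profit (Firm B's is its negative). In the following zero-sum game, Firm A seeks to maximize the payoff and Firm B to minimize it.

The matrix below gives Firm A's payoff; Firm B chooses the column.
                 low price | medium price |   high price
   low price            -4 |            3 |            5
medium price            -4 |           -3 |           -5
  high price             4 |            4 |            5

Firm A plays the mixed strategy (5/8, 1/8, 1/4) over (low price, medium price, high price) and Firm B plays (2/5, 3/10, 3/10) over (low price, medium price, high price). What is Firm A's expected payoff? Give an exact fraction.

Against (2/5, 3/10, 3/10), each row's expected payoff is low price: 4/5; medium price: -4; high price: 43/10.
Taking the (5/8, 1/8, 1/4)-weighted average: (5/8)·(4/5) + (1/8)·(-4) + (1/4)·(43/10) = 43/40.

43/40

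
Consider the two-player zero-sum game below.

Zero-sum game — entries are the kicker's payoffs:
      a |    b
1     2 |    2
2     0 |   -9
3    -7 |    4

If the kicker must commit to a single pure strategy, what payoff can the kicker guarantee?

2

The worst-case payoff for each row is 1: 2, 2: -9, 3: -7.
The best of these is 2.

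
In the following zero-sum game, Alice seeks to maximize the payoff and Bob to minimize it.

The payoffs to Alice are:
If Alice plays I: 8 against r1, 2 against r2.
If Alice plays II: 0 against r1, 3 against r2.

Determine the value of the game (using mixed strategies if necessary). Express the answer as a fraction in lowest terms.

Row minima are 2 and 0, so Alice's maximin is 2; column maxima are 8 and 3, so Bob's minimax is 3. These differ, so the equilibrium is in mixed strategies.
Let Alice play I with probability p. Bob is indifferent when 8p = 2p + 3(1−p), giving p = 1/3.
Let Bob play r1 with probability q. Alice is indifferent when 8q + 2(1−q) = 3(1−q), giving q = 1/9.
The value is 8·(1/9) + (2)·(8/9) = 8/3.

8/3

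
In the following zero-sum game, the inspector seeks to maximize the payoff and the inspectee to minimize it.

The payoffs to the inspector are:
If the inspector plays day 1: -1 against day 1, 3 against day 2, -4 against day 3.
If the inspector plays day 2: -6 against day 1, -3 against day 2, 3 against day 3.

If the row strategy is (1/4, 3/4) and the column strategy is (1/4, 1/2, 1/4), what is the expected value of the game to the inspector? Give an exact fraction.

-13/8

Against (1/4, 1/2, 1/4), each row's expected payoff is day 1: 1/4; day 2: -9/4.
Taking the (1/4, 3/4)-weighted average: (1/4)·(1/4) + (3/4)·(-9/4) = -13/8.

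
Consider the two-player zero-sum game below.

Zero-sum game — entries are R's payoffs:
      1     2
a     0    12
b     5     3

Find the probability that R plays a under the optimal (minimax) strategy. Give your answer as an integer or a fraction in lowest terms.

1/7

Row minima are 0 and 3, so R's maximin is 3; column maxima are 5 and 12, so C's minimax is 5. These differ, so the equilibrium is in mixed strategies.
Let R play a with probability p. C is indifferent when 5(1−p) = 12p + 3(1−p), giving p = 1/7.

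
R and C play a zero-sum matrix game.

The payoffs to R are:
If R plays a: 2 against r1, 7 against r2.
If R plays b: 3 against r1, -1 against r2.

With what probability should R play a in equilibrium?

4/9

Row minima are 2 and -1, so R's maximin is 2; column maxima are 3 and 7, so C's minimax is 3. These differ, so the equilibrium is in mixed strategies.
Let R play a with probability p. C is indifferent when 2p + 3(1−p) = 7p − (1−p), giving p = 4/9.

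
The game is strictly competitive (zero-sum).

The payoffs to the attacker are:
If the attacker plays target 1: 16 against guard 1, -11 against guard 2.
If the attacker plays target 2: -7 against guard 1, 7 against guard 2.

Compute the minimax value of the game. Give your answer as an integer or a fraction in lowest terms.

Row minima are -11 and -7, so the attacker's maximin is -7; column maxima are 16 and 7, so the defender's minimax is 7. These differ, so the equilibrium is in mixed strategies.
Let the attacker play target 1 with probability p. The defender is indifferent when 16p − 7(1−p) = −11p + 7(1−p), giving p = 14/41.
Let the defender play guard 1 with probability q. The attacker is indifferent when 16q − 11(1−q) = −7q + 7(1−q), giving q = 18/41.
The value is 16·(18/41) + (-11)·(23/41) = 35/41.

35/41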